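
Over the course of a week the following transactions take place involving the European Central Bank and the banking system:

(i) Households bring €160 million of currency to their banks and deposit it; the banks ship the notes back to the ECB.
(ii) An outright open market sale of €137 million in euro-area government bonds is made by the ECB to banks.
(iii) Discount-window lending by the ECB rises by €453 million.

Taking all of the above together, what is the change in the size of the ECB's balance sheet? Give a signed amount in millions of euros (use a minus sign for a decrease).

Currency deposit €160 million: only the composition of liabilities changes → 0.
OMO sale (to banks) €137 million: an ECB asset is shed → −€137M.
Discount-window loan €453 million: an ECB asset is acquired → +€453M.
Net: 0 − 137 + 453 = +€316 million.

+€316 million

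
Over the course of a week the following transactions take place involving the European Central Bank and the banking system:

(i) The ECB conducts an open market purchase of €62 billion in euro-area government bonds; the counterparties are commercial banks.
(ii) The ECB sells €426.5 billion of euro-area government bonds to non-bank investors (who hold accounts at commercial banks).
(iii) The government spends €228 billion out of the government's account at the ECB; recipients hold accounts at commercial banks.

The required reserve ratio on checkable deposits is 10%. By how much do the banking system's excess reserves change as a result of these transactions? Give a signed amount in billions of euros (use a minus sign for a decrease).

OMO purchase (from banks) €62 billion: reserves +€62B, deposits 0.
Asset sale (to non-banks) €426.5 billion: reserves −€426.5B, deposits −€426.5B.
Government spending €228 billion: reserves +€228B, deposits +€228B.
Totals: Δreserves = −€136.5B, Δdeposits = −€198.5B.
Δrequired reserves = 10% × −€198.5B = −€19.85B.
Δexcess reserves = Δreserves − Δrequired = −€136.5B − (−€19.85B) = -€116.65 billion.

-€116.65 billion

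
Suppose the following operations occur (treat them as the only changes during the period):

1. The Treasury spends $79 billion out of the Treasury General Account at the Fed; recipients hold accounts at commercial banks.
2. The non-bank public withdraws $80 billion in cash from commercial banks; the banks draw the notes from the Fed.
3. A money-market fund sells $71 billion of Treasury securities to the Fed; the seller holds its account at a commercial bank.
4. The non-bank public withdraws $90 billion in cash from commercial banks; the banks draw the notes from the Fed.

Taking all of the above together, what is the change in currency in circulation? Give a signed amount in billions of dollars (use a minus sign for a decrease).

Government spending $79 billion: no currency enters or leaves circulation → 0.
Currency withdrawal $80 billion: notes leave the central bank → +$80B.
Asset purchase (from non-banks) $71 billion: no currency enters or leaves circulation → 0.
Currency withdrawal $90 billion: notes leave the central bank → +$90B.
Net: 0 + 80 + 0 + 90 = +$170 billion.

+$170 billion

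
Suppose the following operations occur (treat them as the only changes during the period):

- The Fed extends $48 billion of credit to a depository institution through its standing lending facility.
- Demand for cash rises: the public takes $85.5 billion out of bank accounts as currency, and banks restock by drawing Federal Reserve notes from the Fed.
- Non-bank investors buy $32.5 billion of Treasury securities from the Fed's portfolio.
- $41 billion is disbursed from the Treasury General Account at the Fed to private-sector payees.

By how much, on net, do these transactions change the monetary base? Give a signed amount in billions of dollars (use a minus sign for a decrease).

Discount-window loan $48 billion: Fed balance sheet expands → +$48B.
Currency withdrawal $85.5 billion: just a shift between currency and reserves — both are base money → 0.
Asset sale (to non-banks) $32.5 billion: Fed balance sheet contracts → −$32.5B.
Government spending $41 billion: a non-base liability converts back to reserves → +$41B.
Net: 48 + 0 − 32.5 + 41 = +$56.5 billion.

+$56.5 billion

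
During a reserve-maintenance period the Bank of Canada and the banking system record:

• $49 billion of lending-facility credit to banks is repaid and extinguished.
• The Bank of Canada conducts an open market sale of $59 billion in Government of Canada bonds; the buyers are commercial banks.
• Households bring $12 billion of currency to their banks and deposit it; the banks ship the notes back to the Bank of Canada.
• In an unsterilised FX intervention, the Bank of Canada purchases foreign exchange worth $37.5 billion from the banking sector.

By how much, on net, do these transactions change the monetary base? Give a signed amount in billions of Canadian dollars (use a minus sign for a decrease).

-$70.5 billion

Bank of Canada balance sheet:
  Assets:      Securities −$59B, Loans to banks −$49B, Foreign assets +$37.5B
  Liabilities: Bank reserves −$58.5B, Currency in circulation −$12B
Commercial banking system:
  Assets:      Reserves at CB −$58.5B, Securities +$59B, Foreign assets −$37.5B
  Liabilities: Checkable deposits +$12B, Borrowings from CB −$49B
Monetary base = currency + reserves: −$12B + (−$58.5B) = -$70.5 billion.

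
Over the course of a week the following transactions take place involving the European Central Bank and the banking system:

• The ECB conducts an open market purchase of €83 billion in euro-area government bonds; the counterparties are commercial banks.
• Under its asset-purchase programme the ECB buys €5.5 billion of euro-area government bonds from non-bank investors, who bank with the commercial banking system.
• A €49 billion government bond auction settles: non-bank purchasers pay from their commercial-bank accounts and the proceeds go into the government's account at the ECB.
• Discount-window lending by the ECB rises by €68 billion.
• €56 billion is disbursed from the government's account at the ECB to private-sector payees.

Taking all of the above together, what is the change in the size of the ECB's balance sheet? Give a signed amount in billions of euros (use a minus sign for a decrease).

+€156.5 billion

ECB balance sheet:
  Assets:      Securities +€88.5B, Loans to banks +€68B
  Liabilities: Bank reserves +€163.5B, Government deposits −€7B
Change in total ECB assets = +€156.5 billion.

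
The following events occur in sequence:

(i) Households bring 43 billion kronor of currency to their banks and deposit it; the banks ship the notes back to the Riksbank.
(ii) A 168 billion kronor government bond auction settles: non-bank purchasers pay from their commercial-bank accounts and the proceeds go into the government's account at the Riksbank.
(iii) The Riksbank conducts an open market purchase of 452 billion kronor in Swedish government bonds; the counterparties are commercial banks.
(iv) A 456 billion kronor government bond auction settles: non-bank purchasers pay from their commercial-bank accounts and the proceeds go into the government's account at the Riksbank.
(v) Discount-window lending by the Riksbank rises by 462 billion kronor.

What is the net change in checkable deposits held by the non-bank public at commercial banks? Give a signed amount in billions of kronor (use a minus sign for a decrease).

-581 billion

Currency deposit 43 billion kronor: non-bank counterparties' bank balances rise → +43B.
Government account inflow 168 billion kronor: non-bank counterparties' bank balances fall → −168B.
OMO purchase (from banks) 452 billion kronor: the counterparty is a bank, so public deposits are unchanged → 0.
Government account inflow 456 billion kronor: non-bank counterparties' bank balances fall → −456B.
Discount-window loan 462 billion kronor: the counterparty is a bank, so public deposits are unchanged → 0.
Net: 43 − 168 + 0 − 456 + 0 = -581 billion.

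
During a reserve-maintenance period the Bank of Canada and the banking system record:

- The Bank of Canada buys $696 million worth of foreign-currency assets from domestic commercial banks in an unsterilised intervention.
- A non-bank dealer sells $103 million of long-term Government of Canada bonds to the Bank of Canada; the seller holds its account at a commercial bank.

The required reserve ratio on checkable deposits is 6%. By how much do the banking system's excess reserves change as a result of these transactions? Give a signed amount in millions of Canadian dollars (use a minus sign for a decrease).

FX purchase $696 million: reserves +$696M, deposits 0.
Asset purchase (from non-banks) $103 million: reserves +$103M, deposits +$103M.
Totals: Δreserves = +$799M, Δdeposits = +$103M.
Δrequired reserves = 6% × +$103M = +$6.18M.
Δexcess reserves = Δreserves − Δrequired = +$799M − (+$6.18M) = +$792.82 million.

+$792.82 million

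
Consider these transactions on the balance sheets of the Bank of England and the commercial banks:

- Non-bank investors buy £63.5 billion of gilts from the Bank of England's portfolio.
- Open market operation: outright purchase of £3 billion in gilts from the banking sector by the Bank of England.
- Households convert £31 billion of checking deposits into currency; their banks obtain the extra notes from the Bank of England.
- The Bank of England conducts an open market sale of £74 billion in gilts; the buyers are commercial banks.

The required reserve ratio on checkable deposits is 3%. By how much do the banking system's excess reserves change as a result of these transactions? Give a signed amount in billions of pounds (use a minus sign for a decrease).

-£162.665 billion

Asset sale (to non-banks) £63.5 billion: reserves −£63.5B, deposits −£63.5B.
OMO purchase (from banks) £3 billion: reserves +£3B, deposits 0.
Currency withdrawal £31 billion: reserves −£31B, deposits −£31B.
OMO sale (to banks) £74 billion: reserves −£74B, deposits 0.
Totals: Δreserves = −£165.5B, Δdeposits = −£94.5B.
Δrequired reserves = 3% × −£94.5B = −£2.835B.
Δexcess reserves = Δreserves − Δrequired = −£165.5B − (−£2.835B) = -£162.665 billion.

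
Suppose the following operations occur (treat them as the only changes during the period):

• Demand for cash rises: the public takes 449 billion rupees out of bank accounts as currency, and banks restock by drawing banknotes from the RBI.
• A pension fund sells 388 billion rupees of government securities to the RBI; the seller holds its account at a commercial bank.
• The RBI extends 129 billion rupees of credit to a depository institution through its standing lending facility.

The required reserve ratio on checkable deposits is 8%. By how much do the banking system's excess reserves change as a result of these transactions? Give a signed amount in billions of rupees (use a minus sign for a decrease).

Currency withdrawal 449 billion rupees: reserves −449B, deposits −449B.
Asset purchase (from non-banks) 388 billion rupees: reserves +388B, deposits +388B.
Discount-window loan 129 billion rupees: reserves +129B, deposits 0.
Totals: Δreserves = +68B, Δdeposits = −61B.
Δrequired reserves = 8% × −61B = −4.88B.
Δexcess reserves = Δreserves − Δrequired = +68B − (−4.88B) = +72.88 billion.

+72.88 billion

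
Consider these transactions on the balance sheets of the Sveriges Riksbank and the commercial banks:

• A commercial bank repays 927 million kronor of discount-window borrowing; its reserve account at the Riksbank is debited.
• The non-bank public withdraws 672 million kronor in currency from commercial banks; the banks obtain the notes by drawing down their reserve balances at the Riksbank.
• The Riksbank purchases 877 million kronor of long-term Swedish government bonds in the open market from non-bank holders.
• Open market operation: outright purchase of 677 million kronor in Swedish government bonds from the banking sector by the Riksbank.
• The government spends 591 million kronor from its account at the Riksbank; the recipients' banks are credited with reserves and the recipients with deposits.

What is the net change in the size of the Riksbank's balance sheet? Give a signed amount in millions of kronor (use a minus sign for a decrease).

Discount-window repayment 927 million kronor: a Riksbank asset is shed → −927M.
Currency withdrawal 672 million kronor: only the composition of liabilities changes → 0.
Asset purchase (from non-banks) 877 million kronor: a Riksbank asset is acquired → +877M.
OMO purchase (from banks) 677 million kronor: a Riksbank asset is acquired → +677M.
Government spending 591 million kronor: only the composition of liabilities changes → 0.
Net: −927 + 0 + 877 + 677 + 0 = +627 million.

+627 million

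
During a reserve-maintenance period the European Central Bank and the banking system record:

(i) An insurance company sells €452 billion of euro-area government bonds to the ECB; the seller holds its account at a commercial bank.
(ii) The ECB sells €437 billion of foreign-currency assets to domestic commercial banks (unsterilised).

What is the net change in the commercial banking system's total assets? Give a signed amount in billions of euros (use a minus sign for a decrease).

+€452 billion

Asset purchase (from non-banks) €452 billion: bank balance sheets expand → +€452B.
FX sale €437 billion: just an asset swap on bank balance sheets → 0.
Net: 452 + 0 = +€452 billion.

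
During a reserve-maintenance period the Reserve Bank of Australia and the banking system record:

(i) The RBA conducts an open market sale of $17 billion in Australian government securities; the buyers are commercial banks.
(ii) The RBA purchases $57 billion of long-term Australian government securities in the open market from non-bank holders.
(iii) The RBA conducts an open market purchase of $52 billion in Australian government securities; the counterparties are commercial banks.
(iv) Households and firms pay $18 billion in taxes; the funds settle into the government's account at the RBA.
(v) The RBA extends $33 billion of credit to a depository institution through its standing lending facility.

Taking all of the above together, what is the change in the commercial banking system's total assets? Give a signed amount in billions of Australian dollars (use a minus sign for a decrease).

OMO sale (to banks) $17 billion: just an asset swap on bank balance sheets → 0.
Asset purchase (from non-banks) $57 billion: bank balance sheets expand → +$57B.
OMO purchase (from banks) $52 billion: just an asset swap on bank balance sheets → 0.
Government account inflow $18 billion: bank balance sheets shrink → −$18B.
Discount-window loan $33 billion: bank balance sheets expand → +$33B.
Net: 0 + 57 + 0 − 18 + 33 = +$72 billion.

+$72 billion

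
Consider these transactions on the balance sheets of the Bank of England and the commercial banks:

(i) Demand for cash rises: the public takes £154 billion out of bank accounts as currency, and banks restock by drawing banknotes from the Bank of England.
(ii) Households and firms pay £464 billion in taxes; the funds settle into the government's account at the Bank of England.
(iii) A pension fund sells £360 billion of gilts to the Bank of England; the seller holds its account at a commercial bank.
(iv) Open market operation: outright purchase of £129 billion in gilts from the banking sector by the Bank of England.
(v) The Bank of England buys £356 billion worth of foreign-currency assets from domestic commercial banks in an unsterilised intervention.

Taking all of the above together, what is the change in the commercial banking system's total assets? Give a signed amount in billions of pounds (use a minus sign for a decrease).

Bank of England balance sheet:
  Assets:      Securities +£489B, Foreign assets +£356B
  Liabilities: Bank reserves +£227B, Currency in circulation +£154B, Government deposits +£464B
Commercial banking system:
  Assets:      Reserves at CB +£227B, Securities −£129B, Foreign assets −£356B
  Liabilities: Checkable deposits −£258B
Change in total bank assets = -£258 billion.

-£258 billion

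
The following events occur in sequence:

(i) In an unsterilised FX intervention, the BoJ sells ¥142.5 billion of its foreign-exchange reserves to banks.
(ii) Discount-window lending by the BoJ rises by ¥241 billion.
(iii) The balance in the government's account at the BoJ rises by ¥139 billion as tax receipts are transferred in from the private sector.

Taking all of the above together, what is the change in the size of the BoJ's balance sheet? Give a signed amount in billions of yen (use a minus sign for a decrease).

BoJ balance sheet:
  Assets:      Loans to banks +¥241B, Foreign assets −¥142.5B
  Liabilities: Bank reserves −¥40.5B, Government deposits +¥139B
Change in total BoJ assets = +¥98.5 billion.

+¥98.5 billion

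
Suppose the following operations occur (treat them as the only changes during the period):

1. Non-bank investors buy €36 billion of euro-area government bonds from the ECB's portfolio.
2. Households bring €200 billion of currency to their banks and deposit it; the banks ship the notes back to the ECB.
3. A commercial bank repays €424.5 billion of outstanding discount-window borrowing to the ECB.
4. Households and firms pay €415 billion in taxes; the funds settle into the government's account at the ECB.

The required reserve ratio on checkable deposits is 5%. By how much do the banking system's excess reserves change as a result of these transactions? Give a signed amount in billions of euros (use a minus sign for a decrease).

Asset sale (to non-banks) €36 billion: reserves −€36B, deposits −€36B.
Currency deposit €200 billion: reserves +€200B, deposits +€200B.
Discount-window repayment €424.5 billion: reserves −€424.5B, deposits 0.
Government account inflow €415 billion: reserves −€415B, deposits −€415B.
Totals: Δreserves = −€675.5B, Δdeposits = −€251B.
Δrequired reserves = 5% × −€251B = −€12.55B.
Δexcess reserves = Δreserves − Δrequired = −€675.5B − (−€12.55B) = -€662.95 billion.

-€662.95 billion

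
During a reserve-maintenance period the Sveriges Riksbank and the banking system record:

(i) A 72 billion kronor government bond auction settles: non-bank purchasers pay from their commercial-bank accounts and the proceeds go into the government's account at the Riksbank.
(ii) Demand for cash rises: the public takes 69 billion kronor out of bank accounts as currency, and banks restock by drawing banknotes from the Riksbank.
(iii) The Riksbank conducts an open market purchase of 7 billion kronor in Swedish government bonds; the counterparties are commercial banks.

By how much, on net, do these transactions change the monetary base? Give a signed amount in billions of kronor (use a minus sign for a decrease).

Riksbank balance sheet:
  Assets:      Securities +7B
  Liabilities: Bank reserves −134B, Currency in circulation +69B, Government deposits +72B
Monetary base = currency + reserves: +69B + (−134B) = -65 billion.

-65 billion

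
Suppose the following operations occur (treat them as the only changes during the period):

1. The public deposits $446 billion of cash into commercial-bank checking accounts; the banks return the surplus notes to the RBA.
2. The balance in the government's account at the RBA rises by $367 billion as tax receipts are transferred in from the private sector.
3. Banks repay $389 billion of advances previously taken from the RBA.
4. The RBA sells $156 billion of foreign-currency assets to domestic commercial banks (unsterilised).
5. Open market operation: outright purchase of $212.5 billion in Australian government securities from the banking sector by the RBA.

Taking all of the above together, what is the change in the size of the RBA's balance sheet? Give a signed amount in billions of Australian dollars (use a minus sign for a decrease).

Currency deposit $446 billion: only the composition of liabilities changes → 0.
Government account inflow $367 billion: only the composition of liabilities changes → 0.
Discount-window repayment $389 billion: an RBA asset is shed → −$389B.
FX sale $156 billion: an RBA asset is shed → −$156B.
OMO purchase (from banks) $212.5 billion: an RBA asset is acquired → +$212.5B.
Net: 0 + 0 − 389 − 156 + 212.5 = -$332.5 billion.

-$332.5 billion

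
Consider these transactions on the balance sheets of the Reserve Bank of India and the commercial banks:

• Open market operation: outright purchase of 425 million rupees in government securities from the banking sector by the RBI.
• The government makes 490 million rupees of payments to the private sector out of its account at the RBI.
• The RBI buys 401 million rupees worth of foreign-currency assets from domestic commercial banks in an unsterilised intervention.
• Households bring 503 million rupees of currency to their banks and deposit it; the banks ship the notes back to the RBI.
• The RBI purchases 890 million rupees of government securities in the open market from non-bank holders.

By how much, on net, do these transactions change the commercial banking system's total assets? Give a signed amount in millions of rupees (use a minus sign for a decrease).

+1883 million

OMO purchase (from banks) 425 million rupees: just an asset swap on bank balance sheets → 0.
Government spending 490 million rupees: bank balance sheets expand → +490M.
FX purchase 401 million rupees: just an asset swap on bank balance sheets → 0.
Currency deposit 503 million rupees: bank balance sheets expand → +503M.
Asset purchase (from non-banks) 890 million rupees: bank balance sheets expand → +890M.
Net: 0 + 490 + 0 + 503 + 890 = +1883 million.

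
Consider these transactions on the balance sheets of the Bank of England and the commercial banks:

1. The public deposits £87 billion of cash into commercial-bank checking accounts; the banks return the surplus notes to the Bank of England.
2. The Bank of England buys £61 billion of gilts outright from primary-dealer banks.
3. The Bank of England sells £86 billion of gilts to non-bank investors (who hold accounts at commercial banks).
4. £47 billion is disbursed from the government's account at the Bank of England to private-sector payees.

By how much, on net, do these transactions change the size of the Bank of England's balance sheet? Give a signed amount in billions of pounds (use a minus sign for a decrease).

-£25 billion

Currency deposit £87 billion: only the composition of liabilities changes → 0.
OMO purchase (from banks) £61 billion: a Bank of England asset is acquired → +£61B.
Asset sale (to non-banks) £86 billion: a Bank of England asset is shed → −£86B.
Government spending £47 billion: only the composition of liabilities changes → 0.
Net: 0 + 61 − 86 + 0 = -£25 billion.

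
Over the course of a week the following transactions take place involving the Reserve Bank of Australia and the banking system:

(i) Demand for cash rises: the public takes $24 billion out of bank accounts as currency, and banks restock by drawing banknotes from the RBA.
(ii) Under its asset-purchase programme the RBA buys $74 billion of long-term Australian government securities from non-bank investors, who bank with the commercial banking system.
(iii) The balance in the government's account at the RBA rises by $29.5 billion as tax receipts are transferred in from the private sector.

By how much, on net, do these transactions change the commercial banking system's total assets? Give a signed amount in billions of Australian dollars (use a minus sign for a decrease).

+$20.5 billion

RBA balance sheet:
  Assets:      Securities +$74B
  Liabilities: Bank reserves +$20.5B, Currency in circulation +$24B, Government deposits +$29.5B
Commercial banking system:
  Assets:      Reserves at CB +$20.5B
  Liabilities: Checkable deposits +$20.5B
Change in total bank assets = +$20.5 billion.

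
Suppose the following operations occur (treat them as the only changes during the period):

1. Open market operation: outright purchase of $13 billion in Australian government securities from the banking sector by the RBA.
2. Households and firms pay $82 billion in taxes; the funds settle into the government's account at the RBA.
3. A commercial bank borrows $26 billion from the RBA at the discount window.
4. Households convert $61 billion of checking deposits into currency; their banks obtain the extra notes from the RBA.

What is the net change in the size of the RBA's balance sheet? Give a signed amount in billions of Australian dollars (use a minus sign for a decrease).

OMO purchase (from banks) $13 billion: an RBA asset is acquired → +$13B.
Government account inflow $82 billion: only the composition of liabilities changes → 0.
Discount-window loan $26 billion: an RBA asset is acquired → +$26B.
Currency withdrawal $61 billion: only the composition of liabilities changes → 0.
Net: 13 + 0 + 26 + 0 = +$39 billion.

+$39 billion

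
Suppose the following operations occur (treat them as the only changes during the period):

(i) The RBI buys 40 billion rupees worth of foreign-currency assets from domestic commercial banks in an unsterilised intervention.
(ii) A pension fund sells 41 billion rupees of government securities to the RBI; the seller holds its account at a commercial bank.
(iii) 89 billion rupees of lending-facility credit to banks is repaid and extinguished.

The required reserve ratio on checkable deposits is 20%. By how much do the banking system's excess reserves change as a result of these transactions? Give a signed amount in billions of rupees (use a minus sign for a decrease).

-16.2 billion

FX purchase 40 billion rupees: reserves +40B, deposits 0.
Asset purchase (from non-banks) 41 billion rupees: reserves +41B, deposits +41B.
Discount-window repayment 89 billion rupees: reserves −89B, deposits 0.
Totals: Δreserves = −8B, Δdeposits = +41B.
Δrequired reserves = 20% × +41B = +8.2B.
Δexcess reserves = Δreserves − Δrequired = −8B − (+8.2B) = -16.2 billion.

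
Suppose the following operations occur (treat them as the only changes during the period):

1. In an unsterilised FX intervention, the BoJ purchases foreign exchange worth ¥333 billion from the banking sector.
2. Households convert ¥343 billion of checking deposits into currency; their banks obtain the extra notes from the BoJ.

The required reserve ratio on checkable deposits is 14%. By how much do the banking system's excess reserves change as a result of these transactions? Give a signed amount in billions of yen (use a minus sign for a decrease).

FX purchase ¥333 billion: reserves +¥333B, deposits 0.
Currency withdrawal ¥343 billion: reserves −¥343B, deposits −¥343B.
Totals: Δreserves = −¥10B, Δdeposits = −¥343B.
Δrequired reserves = 14% × −¥343B = −¥48.02B.
Δexcess reserves = Δreserves − Δrequired = −¥10B − (−¥48.02B) = +¥38.02 billion.

+¥38.02 billion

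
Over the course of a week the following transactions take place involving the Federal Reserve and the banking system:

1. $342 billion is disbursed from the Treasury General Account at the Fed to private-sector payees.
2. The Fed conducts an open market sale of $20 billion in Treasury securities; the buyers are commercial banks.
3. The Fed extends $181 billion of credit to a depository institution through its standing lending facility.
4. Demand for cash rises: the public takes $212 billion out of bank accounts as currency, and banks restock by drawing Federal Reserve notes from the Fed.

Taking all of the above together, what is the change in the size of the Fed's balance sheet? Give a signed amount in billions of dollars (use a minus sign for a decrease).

+$161 billion

Fed balance sheet:
  Assets:      Securities −$20B, Loans to banks +$181B
  Liabilities: Bank reserves +$291B, Currency in circulation +$212B, Government deposits −$342B
Commercial banking system:
  Assets:      Reserves at CB +$291B, Securities +$20B
  Liabilities: Checkable deposits +$130B, Borrowings from CB +$181B
Change in total Fed assets = +$161 billion.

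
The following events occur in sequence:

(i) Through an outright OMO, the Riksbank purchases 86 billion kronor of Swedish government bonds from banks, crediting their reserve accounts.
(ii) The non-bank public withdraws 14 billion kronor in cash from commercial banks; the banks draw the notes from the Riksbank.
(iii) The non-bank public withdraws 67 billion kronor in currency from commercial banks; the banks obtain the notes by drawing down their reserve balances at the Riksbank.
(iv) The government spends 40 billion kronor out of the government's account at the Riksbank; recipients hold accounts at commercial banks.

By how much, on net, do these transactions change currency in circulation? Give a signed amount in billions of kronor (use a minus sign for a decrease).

Riksbank balance sheet:
  Assets:      Securities +86B
  Liabilities: Bank reserves +45B, Currency in circulation +81B, Government deposits −40B
So the change in currency in circulation is +81 billion.

+81 billion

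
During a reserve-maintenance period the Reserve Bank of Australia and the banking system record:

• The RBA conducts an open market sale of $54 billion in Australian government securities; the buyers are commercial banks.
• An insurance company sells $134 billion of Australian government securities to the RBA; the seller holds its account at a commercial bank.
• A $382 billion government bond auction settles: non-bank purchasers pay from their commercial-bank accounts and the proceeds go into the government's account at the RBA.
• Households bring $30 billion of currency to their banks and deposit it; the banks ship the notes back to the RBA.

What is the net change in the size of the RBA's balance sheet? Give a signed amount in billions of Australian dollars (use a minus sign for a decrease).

+$80 billion

RBA balance sheet:
  Assets:      Securities +$80B
  Liabilities: Bank reserves −$272B, Currency in circulation −$30B, Government deposits +$382B
Change in total RBA assets = +$80 billion.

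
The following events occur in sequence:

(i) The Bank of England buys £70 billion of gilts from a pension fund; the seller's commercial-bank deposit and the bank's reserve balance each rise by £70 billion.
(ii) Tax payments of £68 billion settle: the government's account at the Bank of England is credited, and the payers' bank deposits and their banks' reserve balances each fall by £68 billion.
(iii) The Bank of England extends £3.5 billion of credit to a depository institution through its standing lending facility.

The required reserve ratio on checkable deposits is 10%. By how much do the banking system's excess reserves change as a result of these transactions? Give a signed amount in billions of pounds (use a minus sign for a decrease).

+£5.3 billion

Asset purchase (from non-banks) £70 billion: reserves +£70B, deposits +£70B.
Government account inflow £68 billion: reserves −£68B, deposits −£68B.
Discount-window loan £3.5 billion: reserves +£3.5B, deposits 0.
Totals: Δreserves = +£5.5B, Δdeposits = +£2B.
Δrequired reserves = 10% × +£2B = +£0.2B.
Δexcess reserves = Δreserves − Δrequired = +£5.5B − (+£0.2B) = +£5.3 billion.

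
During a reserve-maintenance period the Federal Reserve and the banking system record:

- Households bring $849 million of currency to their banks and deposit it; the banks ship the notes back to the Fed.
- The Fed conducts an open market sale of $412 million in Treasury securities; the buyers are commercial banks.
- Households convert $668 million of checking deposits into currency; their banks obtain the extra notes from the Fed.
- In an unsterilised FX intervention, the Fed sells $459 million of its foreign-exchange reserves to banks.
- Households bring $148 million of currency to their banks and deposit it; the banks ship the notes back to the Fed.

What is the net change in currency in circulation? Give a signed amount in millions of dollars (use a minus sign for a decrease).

-$329 million

Fed balance sheet:
  Assets:      Securities −$412M, Foreign assets −$459M
  Liabilities: Bank reserves −$542M, Currency in circulation −$329M
Commercial banking system:
  Assets:      Reserves at CB −$542M, Securities +$412M, Foreign assets +$459M
  Liabilities: Checkable deposits +$329M
So the change in currency in circulation is -$329 million.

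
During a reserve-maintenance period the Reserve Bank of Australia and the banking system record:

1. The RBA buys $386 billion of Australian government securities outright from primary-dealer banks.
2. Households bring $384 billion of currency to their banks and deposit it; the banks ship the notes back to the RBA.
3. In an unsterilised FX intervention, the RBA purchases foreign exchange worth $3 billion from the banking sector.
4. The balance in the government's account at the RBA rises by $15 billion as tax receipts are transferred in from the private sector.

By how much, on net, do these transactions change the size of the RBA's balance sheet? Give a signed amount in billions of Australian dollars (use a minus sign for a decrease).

+$389 billion

OMO purchase (from banks) $386 billion: an RBA asset is acquired → +$386B.
Currency deposit $384 billion: only the composition of liabilities changes → 0.
FX purchase $3 billion: an RBA asset is acquired → +$3B.
Government account inflow $15 billion: only the composition of liabilities changes → 0.
Net: 386 + 0 + 3 + 0 = +$389 billion.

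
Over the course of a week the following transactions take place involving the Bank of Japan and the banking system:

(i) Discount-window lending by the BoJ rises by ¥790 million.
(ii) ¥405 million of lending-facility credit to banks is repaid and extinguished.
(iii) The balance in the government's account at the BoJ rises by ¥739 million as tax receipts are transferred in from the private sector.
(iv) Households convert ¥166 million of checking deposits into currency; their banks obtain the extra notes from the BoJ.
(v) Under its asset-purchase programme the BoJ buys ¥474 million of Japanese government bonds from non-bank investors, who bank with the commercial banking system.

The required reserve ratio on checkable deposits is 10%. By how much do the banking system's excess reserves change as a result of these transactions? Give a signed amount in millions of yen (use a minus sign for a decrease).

-¥2.9 million

Discount-window loan ¥790 million: reserves +¥790M, deposits 0.
Discount-window repayment ¥405 million: reserves −¥405M, deposits 0.
Government account inflow ¥739 million: reserves −¥739M, deposits −¥739M.
Currency withdrawal ¥166 million: reserves −¥166M, deposits −¥166M.
Asset purchase (from non-banks) ¥474 million: reserves +¥474M, deposits +¥474M.
Totals: Δreserves = −¥46M, Δdeposits = −¥431M.
Δrequired reserves = 10% × −¥431M = −¥43.1M.
Δexcess reserves = Δreserves − Δrequired = −¥46M − (−¥43.1M) = -¥2.9 million.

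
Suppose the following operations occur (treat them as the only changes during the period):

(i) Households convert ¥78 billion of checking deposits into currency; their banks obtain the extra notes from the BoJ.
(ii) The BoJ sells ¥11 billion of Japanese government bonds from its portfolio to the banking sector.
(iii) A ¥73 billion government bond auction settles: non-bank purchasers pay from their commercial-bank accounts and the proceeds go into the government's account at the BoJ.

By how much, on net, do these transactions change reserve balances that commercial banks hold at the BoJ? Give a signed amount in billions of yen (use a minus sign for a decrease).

-¥162 billion

Currency withdrawal ¥78 billion: banks swap reserves for currency → −¥78B.
OMO sale (to banks) ¥11 billion: the buying banks pay out of their reserve balances → −¥11B.
Government account inflow ¥73 billion: funds move from bank reserves into the government account → −¥73B.
Net: −78 − 11 − 73 = -¥162 billion.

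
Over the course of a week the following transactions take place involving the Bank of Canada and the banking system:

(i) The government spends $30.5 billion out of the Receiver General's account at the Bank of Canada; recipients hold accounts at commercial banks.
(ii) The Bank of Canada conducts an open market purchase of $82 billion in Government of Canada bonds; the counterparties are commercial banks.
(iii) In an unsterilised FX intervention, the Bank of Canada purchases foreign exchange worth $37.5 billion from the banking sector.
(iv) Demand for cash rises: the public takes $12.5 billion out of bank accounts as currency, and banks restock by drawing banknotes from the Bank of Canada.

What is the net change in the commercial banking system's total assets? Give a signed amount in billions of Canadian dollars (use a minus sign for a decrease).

Government spending $30.5 billion: bank balance sheets expand → +$30.5B.
OMO purchase (from banks) $82 billion: just an asset swap on bank balance sheets → 0.
FX purchase $37.5 billion: just an asset swap on bank balance sheets → 0.
Currency withdrawal $12.5 billion: bank balance sheets shrink → −$12.5B.
Net: 30.5 + 0 + 0 − 12.5 = +$18 billion.

+$18 billion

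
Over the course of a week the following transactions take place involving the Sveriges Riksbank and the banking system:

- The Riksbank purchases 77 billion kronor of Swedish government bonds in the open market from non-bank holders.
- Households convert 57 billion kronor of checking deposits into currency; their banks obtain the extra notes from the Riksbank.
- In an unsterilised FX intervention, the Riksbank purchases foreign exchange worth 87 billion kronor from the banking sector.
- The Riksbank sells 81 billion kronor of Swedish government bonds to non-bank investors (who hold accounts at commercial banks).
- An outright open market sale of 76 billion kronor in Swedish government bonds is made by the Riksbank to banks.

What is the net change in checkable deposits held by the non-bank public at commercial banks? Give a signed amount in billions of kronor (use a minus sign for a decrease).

-61 billion

Riksbank balance sheet:
  Assets:      Securities −80B, Foreign assets +87B
  Liabilities: Bank reserves −50B, Currency in circulation +57B
Commercial banking system:
  Assets:      Reserves at CB −50B, Securities +76B, Foreign assets −87B
  Liabilities: Checkable deposits −61B
So the change in checkable deposits held by the non-bank public at commercial banks is -61 billion.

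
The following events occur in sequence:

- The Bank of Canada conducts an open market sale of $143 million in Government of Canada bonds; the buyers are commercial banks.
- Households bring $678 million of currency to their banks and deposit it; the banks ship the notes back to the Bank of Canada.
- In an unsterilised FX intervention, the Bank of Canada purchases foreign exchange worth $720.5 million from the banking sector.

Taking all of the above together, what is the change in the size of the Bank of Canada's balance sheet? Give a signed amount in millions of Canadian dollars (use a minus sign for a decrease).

Bank of Canada balance sheet:
  Assets:      Securities −$143M, Foreign assets +$720.5M
  Liabilities: Bank reserves +$1255.5M, Currency in circulation −$678M
Commercial banking system:
  Assets:      Reserves at CB +$1255.5M, Securities +$143M, Foreign assets −$720.5M
  Liabilities: Checkable deposits +$678M
Change in total Bank of Canada assets = +$577.5 million.

+$577.5 million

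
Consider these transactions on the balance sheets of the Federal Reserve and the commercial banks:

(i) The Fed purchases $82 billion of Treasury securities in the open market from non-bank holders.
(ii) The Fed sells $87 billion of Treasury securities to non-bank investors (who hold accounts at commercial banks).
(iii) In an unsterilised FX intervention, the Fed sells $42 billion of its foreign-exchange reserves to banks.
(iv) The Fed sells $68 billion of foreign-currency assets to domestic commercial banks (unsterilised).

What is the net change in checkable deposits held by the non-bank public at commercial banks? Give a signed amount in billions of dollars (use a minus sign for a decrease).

-$5 billion

Fed balance sheet:
  Assets:      Securities −$5B, Foreign assets −$110B
  Liabilities: Bank reserves −$115B
Commercial banking system:
  Assets:      Reserves at CB −$115B, Foreign assets +$110B
  Liabilities: Checkable deposits −$5B
So the change in checkable deposits held by the non-bank public at commercial banks is -$5 billion.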